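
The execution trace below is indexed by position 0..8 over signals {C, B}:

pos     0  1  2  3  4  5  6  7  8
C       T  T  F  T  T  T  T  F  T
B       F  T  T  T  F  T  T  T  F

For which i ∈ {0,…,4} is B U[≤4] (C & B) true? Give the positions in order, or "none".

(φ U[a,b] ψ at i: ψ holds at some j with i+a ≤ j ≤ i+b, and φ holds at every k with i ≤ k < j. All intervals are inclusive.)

1, 2, 3

Evaluate at each i in [0,4]:
  i=0: ✗ (lhs fails at k=0 before rhs at j=1)
  i=1: ✓ (rhs at j=1)
  i=2: ✓ (rhs at j=3; lhs holds on [2,2])
  i=3: ✓ (rhs at j=3)
  i=4: ✗ (lhs fails at k=4 before rhs at j=5)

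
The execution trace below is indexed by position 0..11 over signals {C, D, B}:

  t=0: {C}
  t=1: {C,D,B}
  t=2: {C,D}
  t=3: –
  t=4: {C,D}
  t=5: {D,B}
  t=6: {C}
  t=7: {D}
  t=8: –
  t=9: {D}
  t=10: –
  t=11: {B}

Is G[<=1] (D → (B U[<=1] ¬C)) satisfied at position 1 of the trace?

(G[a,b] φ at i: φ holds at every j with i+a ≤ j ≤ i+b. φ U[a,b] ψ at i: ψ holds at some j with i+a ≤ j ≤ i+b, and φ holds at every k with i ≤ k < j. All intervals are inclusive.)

No

Check (D → (B U[<=1] ¬C)) at every j in [1,2]:
  j=1: antecedent true; consequent fails → ✗
  j=2: antecedent true; consequent fails → ✗
Fails at j=1 → formula fails.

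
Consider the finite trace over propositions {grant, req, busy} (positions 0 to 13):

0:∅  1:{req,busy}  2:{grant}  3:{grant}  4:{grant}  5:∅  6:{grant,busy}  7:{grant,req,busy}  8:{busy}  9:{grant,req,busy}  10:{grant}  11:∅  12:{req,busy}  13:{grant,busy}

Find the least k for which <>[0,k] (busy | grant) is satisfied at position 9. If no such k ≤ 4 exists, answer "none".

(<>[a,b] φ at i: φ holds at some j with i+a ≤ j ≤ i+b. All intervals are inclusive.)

Scan j = 9,10,… for (busy | grant):
  j=9: holds
First hit at j=9, so smallest k = 9-9 = 0.

0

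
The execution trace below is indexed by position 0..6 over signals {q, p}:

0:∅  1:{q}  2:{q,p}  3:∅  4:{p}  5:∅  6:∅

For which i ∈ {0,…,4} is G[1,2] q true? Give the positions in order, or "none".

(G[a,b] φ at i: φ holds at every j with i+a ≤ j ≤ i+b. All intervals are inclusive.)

0

Evaluate at each i in [0,4]:
  i=0: ✓ (all of [1,2])
  i=1: ✗ (fails at j=3)
  i=2: ✗ (fails at j=3)
  i=3: ✗ (fails at j=4)
  i=4: ✗ (fails at j=5)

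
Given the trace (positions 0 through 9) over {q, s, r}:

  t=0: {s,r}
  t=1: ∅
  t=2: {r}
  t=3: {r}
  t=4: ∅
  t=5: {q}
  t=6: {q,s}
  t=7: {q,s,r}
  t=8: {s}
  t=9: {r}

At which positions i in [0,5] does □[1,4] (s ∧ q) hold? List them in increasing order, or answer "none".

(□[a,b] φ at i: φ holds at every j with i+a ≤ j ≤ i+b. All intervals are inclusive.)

none

Evaluate at each i in [0,5]:
  i=0: ✗ (fails at j=1)
  i=1: ✗ (fails at j=2)
  i=2: ✗ (fails at j=3)
  i=3: ✗ (fails at j=4)
  i=4: ✗ (fails at j=5)
  i=5: ✗ (fails at j=8)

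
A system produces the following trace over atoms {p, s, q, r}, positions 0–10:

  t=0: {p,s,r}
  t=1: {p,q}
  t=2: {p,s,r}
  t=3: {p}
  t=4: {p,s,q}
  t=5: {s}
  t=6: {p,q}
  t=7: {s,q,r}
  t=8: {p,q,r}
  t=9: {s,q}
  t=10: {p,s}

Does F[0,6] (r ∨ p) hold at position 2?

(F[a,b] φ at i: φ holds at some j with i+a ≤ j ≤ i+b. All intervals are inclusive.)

True

Check (r ∨ p) at each j in [2,8]:
  j=2: true
  j=3: true
  j=4: true
  j=5: false
  j=6: true
  j=7: true
  j=8: true
Found at j=2 → formula holds.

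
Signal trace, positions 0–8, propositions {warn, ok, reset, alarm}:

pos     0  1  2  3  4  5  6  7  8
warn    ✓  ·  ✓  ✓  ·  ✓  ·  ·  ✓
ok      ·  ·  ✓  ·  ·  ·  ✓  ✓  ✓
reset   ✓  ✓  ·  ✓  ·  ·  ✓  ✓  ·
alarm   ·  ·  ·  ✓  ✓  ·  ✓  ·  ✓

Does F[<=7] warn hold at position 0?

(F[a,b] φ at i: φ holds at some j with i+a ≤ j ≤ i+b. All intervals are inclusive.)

Holds

Check warn at each j in [0,7]:
  j=0: true
  j=1: false
  j=2: true
  j=3: true
  j=4: false
  j=5: true
  j=6: false
  j=7: false
Found at j=0 → formula holds.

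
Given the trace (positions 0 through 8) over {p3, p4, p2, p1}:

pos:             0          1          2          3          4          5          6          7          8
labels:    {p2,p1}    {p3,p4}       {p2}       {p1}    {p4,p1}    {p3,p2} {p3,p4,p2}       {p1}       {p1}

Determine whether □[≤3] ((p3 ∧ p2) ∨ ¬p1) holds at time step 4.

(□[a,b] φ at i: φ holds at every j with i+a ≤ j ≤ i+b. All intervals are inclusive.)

Check ((p3 ∧ p2) ∨ ¬p1) at every j in [4,7]:
  j=4: false
  j=5: true
  j=6: true
  j=7: false
Fails at j=4 → formula fails.

No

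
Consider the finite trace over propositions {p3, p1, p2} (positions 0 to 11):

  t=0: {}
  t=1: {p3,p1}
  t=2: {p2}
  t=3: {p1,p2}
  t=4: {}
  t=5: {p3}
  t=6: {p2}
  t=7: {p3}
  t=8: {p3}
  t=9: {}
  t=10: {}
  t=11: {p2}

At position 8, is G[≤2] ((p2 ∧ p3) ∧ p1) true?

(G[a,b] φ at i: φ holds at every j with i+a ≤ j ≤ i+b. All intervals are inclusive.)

Check ((p2 ∧ p3) ∧ p1) at every j in [8,10]:
  j=8: false
  j=9: false
  j=10: false
Fails at j=8 → formula fails.

False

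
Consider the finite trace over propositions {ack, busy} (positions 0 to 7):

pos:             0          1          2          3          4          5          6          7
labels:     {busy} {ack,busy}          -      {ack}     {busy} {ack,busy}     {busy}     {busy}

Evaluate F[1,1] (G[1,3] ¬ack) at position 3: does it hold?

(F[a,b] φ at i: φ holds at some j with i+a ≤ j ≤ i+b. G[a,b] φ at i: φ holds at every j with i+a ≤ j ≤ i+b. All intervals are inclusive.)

Does not hold

Check G[1,3] ¬ack at each j in [4,4]:
  j=4: fails at 5
No position in the window satisfies it → formula fails.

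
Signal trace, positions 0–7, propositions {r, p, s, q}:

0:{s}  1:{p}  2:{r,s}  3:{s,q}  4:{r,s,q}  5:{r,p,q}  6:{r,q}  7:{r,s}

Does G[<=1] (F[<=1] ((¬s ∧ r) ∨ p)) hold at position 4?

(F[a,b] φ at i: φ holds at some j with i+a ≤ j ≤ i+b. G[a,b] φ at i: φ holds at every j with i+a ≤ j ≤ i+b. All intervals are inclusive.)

Check F[<=1] ((¬s ∧ r) ∨ p) at every j in [4,5]:
  j=4: holds (witness at 5)
  j=5: holds (witness at 5)
All positions satisfy it → formula holds.

Yes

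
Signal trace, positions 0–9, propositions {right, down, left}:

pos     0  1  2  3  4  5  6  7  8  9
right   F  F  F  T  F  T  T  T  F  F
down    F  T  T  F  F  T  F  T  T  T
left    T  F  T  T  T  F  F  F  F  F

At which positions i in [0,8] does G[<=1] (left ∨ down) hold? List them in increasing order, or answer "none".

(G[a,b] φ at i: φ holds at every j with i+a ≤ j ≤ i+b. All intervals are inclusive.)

0, 1, 2, 3, 4, 7, 8

Evaluate at each i in [0,8]:
  i=0: ✓ (all of [0,1])
  i=1: ✓ (all of [1,2])
  i=2: ✓ (all of [2,3])
  i=3: ✓ (all of [3,4])
  i=4: ✓ (all of [4,5])
  i=5: ✗ (fails at j=6)
  i=6: ✗ (fails at j=6)
  i=7: ✓ (all of [7,8])
  i=8: ✓ (all of [8,9])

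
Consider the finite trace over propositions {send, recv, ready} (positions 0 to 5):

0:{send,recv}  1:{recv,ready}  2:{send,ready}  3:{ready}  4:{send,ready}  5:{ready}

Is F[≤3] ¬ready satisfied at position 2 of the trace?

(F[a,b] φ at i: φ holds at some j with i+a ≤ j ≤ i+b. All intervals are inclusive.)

Does not hold

Check ¬ready at each j in [2,5]:
  j=2: false
  j=3: false
  j=4: false
  j=5: false
No position in the window satisfies it → formula fails.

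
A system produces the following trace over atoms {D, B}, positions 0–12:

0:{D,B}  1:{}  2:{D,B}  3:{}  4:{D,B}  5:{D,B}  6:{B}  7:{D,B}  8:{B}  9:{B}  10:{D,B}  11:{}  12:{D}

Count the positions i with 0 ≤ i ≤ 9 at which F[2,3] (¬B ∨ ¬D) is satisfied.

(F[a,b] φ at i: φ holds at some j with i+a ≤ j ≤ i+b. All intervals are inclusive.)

9

Evaluate at each i in [0,9]:
  i=0: ✓ (witness j=3)
  i=1: ✓ (witness j=3)
  i=2: ✗ (none in [4,5])
  i=3: ✓ (witness j=6)
  i=4: ✓ (witness j=6)
  i=5: ✓ (witness j=8)
  i=6: ✓ (witness j=8)
  i=7: ✓ (witness j=9)
  i=8: ✓ (witness j=11)
  i=9: ✓ (witness j=11)
Positions where it holds: {0, 1, 3, 4, 5, 6, 7, 8, 9} → 9.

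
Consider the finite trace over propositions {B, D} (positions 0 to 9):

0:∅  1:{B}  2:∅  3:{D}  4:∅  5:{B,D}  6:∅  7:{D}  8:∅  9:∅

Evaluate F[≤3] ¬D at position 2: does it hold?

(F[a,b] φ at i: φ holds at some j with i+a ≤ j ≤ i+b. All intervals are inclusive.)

Check ¬D at each j in [2,5]:
  j=2: true
  j=3: false
  j=4: true
  j=5: false
Found at j=2 → formula holds.

Yes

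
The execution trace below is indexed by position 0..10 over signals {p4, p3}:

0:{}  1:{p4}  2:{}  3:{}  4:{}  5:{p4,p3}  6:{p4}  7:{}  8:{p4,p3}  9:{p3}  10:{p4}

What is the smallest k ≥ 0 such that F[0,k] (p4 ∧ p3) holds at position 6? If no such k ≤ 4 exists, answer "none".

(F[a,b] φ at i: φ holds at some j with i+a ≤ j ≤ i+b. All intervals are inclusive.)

2

Scan j = 6,7,… for (p4 ∧ p3):
  j=6: fails
  j=7: fails
  j=8: holds
First hit at j=8, so smallest k = 8-6 = 2.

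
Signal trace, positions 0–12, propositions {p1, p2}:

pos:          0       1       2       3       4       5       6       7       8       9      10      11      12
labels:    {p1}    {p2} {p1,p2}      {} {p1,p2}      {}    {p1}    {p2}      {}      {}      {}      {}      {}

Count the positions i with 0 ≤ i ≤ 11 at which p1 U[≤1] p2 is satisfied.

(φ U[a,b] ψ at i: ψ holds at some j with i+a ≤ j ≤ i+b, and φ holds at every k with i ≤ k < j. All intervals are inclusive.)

6

Evaluate at each i in [0,11]:
  i=0: ✓ (rhs at j=1; lhs holds on [0,0])
  i=1: ✓ (rhs at j=1)
  i=2: ✓ (rhs at j=2)
  i=3: ✗ (lhs fails at k=3 before rhs at j=4)
  i=4: ✓ (rhs at j=4)
  i=5: ✗ (no rhs in [5,6])
  i=6: ✓ (rhs at j=7; lhs holds on [6,6])
  i=7: ✓ (rhs at j=7)
  i=8: ✗ (no rhs in [8,9])
  i=9: ✗ (no rhs in [9,10])
  i=10: ✗ (no rhs in [10,11])
  i=11: ✗ (no rhs in [11,12])
Positions where it holds: {0, 1, 2, 4, 6, 7} → 6.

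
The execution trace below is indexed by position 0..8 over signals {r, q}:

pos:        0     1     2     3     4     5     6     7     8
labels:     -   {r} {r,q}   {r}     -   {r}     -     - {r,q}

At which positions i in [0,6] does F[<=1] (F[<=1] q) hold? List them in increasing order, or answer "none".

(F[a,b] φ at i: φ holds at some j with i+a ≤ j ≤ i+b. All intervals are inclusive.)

Evaluate at each i in [0,6]:
  i=0: ✓ (witness j=1)
  i=1: ✓ (witness j=1)
  i=2: ✓ (witness j=2)
  i=3: ✗ (none in [3,4])
  i=4: ✗ (none in [4,5])
  i=5: ✗ (none in [5,6])
  i=6: ✓ (witness j=7)

0, 1, 2, 6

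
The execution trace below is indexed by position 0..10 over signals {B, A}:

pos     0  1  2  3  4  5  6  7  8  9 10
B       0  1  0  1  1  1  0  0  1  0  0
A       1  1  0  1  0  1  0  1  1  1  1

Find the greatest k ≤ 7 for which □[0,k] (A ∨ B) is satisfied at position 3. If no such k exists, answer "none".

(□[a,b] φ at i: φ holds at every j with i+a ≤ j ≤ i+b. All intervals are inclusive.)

(A ∨ B) must hold from j=3 onward; find where it first fails.
  j=3: holds
  j=4: holds
  j=5: holds
  j=6: fails
Holds on [3,5], so largest k = 2.

2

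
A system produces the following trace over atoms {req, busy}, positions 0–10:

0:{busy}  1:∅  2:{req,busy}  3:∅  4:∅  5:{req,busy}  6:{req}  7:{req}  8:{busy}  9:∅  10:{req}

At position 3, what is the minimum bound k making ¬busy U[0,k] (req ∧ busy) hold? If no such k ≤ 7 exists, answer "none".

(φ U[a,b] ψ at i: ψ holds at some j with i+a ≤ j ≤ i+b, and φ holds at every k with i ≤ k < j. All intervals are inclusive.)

2

Need earliest j ≥ 3 with (req ∧ busy), and ¬busy at every k in [3,j-1].
  j=3: rhs fails.
  j=4: rhs fails.
  j=5: rhs holds; lhs holds on [3,4]. k = 2.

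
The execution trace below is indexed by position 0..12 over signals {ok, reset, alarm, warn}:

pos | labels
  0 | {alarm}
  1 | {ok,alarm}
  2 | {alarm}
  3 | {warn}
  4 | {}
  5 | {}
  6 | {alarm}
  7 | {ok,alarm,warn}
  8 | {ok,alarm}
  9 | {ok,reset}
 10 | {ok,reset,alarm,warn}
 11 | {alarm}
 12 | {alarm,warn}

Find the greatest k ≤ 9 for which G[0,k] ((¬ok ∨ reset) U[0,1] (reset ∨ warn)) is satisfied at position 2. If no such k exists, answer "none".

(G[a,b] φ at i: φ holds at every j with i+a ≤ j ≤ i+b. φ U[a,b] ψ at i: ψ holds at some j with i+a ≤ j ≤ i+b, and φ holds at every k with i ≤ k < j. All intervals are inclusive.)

((¬ok ∨ reset) U[0,1] (reset ∨ warn)) must hold from j=2 onward; find where it first fails.
  j=2: holds
  j=3: holds
  j=4: fails
Holds on [2,3], so largest k = 1.

1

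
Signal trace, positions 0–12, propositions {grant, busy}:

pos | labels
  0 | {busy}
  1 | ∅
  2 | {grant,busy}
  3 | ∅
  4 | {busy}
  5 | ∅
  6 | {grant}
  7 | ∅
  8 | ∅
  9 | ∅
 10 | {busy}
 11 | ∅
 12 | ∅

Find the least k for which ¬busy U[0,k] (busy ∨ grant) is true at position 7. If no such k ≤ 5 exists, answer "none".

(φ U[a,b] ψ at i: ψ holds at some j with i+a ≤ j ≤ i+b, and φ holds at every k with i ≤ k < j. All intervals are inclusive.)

Need earliest j ≥ 7 with (busy ∨ grant), and ¬busy at every k in [7,j-1].
  j=7: rhs fails.
  j=8: rhs fails.
  j=9: rhs fails.
  j=10: rhs holds; lhs holds on [7,9]. k = 3.

3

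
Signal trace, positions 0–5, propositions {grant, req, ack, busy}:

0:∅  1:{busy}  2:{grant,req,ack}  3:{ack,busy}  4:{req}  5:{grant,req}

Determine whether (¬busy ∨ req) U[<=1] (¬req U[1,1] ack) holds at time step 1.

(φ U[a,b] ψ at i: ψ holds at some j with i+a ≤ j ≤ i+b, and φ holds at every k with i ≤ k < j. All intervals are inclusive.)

True

Need some j in [1,2] with (¬req U[1,1] ack), and (¬busy ∨ req) at every k in [1,j-1].
  j=1: (¬req U[1,1] ack) holds; no prefix to check → satisfied.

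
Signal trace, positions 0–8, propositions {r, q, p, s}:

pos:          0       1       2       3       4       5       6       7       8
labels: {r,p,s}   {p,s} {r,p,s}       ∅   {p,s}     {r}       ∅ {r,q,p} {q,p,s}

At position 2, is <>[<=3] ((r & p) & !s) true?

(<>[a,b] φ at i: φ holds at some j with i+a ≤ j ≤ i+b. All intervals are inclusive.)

Does not hold

Check ((r & p) & !s) at each j in [2,5]:
  j=2: false
  j=3: false
  j=4: false
  j=5: false
No position in the window satisfies it → formula fails.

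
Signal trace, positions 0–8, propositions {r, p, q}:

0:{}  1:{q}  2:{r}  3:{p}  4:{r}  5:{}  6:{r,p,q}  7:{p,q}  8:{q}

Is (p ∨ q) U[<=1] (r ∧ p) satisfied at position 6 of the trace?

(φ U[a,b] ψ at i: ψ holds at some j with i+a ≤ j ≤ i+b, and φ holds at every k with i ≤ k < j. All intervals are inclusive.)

Need some j in [6,7] with (r ∧ p), and (p ∨ q) at every k in [6,j-1].
  j=6: (r ∧ p) holds; no prefix to check → satisfied.

True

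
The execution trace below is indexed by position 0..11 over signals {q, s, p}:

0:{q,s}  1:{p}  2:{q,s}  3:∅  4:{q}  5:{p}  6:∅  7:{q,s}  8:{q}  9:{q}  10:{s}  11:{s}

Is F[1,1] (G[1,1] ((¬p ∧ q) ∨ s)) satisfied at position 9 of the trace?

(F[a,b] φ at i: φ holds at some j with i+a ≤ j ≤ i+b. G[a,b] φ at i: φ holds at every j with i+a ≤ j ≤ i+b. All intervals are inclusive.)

True

Check G[1,1] ((¬p ∧ q) ∨ s) at each j in [10,10]:
  j=10: holds on [11,11]
Found at j=10 → formula holds.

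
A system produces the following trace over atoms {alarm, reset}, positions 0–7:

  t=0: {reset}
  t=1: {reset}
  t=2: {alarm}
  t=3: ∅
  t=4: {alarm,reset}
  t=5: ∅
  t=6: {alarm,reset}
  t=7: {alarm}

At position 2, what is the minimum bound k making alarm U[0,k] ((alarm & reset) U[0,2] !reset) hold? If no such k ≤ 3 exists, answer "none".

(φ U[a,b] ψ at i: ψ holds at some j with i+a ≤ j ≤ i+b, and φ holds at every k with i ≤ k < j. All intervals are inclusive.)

0

Need earliest j ≥ 2 with ((alarm & reset) U[0,2] !reset), and alarm at every k in [2,j-1].
  j=2: rhs holds (empty prefix). k = 0.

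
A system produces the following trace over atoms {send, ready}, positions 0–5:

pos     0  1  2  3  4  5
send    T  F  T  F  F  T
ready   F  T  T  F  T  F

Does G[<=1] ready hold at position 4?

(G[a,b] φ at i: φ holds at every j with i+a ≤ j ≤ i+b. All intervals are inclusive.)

Check ready at every j in [4,5]:
  j=4: true
  j=5: false
Fails at j=5 → formula fails.

No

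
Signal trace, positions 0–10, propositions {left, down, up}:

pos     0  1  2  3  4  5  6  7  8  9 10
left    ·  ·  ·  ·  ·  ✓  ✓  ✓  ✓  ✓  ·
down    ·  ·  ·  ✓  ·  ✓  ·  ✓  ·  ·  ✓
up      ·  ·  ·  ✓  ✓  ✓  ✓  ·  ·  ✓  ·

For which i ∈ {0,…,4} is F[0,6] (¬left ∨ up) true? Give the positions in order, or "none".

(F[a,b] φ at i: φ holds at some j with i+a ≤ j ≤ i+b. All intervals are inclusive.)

Evaluate at each i in [0,4]:
  i=0: ✓ (witness j=0)
  i=1: ✓ (witness j=1)
  i=2: ✓ (witness j=2)
  i=3: ✓ (witness j=3)
  i=4: ✓ (witness j=4)

0, 1, 2, 3, 4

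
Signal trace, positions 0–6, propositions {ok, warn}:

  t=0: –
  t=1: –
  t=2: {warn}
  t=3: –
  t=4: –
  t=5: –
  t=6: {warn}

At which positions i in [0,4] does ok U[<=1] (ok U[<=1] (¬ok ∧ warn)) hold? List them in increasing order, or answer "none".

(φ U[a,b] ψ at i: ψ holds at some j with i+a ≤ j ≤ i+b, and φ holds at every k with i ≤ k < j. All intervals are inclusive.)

Evaluate at each i in [0,4]:
  i=0: ✗ (no rhs in [0,1])
  i=1: ✗ (lhs fails at k=1 before rhs at j=2)
  i=2: ✓ (rhs at j=2)
  i=3: ✗ (no rhs in [3,4])
  i=4: ✗ (no rhs in [4,5])

2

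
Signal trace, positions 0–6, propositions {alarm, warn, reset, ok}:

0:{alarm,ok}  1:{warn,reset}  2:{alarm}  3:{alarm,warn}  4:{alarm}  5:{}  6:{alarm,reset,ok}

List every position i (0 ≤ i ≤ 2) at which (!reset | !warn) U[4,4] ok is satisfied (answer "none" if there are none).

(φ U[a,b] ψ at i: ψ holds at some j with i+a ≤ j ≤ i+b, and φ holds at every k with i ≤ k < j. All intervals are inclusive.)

Evaluate at each i in [0,2]:
  i=0: ✗ (no rhs in [4,4])
  i=1: ✗ (no rhs in [5,5])
  i=2: ✓ (rhs at j=6; lhs holds on [2,5])

2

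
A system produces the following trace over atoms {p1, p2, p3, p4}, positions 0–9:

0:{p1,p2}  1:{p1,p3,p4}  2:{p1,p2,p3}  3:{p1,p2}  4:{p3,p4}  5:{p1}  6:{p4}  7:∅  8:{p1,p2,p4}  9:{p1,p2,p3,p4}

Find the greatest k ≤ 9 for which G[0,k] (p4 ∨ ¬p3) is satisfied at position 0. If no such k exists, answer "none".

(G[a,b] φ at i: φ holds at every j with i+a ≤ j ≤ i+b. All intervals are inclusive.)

1

(p4 ∨ ¬p3) must hold from j=0 onward; find where it first fails.
  j=0: holds
  j=1: holds
  j=2: fails
Holds on [0,1], so largest k = 1.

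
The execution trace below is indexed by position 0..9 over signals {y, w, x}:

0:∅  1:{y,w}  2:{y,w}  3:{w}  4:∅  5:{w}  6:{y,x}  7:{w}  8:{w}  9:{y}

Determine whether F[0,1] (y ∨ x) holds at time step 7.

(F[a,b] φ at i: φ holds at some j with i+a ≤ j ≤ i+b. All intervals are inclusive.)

False

Check (y ∨ x) at each j in [7,8]:
  j=7: false
  j=8: false
No position in the window satisfies it → formula fails.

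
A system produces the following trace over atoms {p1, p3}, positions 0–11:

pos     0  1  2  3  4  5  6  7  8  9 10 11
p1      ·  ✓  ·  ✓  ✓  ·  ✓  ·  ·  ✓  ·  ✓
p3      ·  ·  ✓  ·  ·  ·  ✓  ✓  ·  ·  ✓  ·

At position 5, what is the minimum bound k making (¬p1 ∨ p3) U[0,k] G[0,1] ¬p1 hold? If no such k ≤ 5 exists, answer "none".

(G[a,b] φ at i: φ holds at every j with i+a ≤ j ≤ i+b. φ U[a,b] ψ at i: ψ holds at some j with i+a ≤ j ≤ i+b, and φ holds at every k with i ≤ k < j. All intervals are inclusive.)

2

Need earliest j ≥ 5 with G[0,1] ¬p1, and (¬p1 ∨ p3) at every k in [5,j-1].
  j=5: rhs fails.
  j=6: rhs fails.
  j=7: rhs holds; lhs holds on [5,6]. k = 2.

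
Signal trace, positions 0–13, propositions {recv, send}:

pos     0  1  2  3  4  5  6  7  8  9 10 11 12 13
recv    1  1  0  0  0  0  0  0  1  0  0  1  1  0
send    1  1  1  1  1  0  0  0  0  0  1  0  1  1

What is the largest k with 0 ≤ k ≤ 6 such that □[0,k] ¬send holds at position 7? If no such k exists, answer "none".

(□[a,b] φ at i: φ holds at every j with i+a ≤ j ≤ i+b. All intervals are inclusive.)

2

¬send must hold from j=7 onward; find where it first fails.
  j=7: holds
  j=8: holds
  j=9: holds
  j=10: fails
Holds on [7,9], so largest k = 2.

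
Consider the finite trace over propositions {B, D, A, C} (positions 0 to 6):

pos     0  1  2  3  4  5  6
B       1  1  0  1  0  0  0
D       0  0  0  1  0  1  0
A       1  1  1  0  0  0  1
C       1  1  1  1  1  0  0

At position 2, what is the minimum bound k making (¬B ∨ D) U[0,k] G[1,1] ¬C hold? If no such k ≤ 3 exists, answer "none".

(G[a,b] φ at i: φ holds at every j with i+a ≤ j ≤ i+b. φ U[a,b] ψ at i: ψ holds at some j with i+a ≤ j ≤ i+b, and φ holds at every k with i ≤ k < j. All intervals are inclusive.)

2

Need earliest j ≥ 2 with G[1,1] ¬C, and (¬B ∨ D) at every k in [2,j-1].
  j=2: rhs fails.
  j=3: rhs fails.
  j=4: rhs holds; lhs holds on [2,3]. k = 2.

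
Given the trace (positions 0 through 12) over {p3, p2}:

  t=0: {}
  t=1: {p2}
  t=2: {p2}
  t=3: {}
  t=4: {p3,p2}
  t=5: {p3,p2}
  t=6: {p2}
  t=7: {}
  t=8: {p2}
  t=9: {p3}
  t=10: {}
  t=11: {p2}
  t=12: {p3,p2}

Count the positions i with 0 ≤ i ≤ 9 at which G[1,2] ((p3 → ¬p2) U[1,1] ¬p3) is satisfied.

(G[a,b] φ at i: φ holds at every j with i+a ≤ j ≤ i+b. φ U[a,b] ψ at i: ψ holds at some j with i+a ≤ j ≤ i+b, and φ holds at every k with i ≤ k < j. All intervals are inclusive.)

Evaluate at each i in [0,9]:
  i=0: ✓ (all of [1,2])
  i=1: ✗ (fails at j=3)
  i=2: ✗ (fails at j=3)
  i=3: ✗ (fails at j=4)
  i=4: ✗ (fails at j=5)
  i=5: ✓ (all of [6,7])
  i=6: ✗ (fails at j=8)
  i=7: ✗ (fails at j=8)
  i=8: ✓ (all of [9,10])
  i=9: ✗ (fails at j=11)
Positions where it holds: {0, 5, 8} → 3.

3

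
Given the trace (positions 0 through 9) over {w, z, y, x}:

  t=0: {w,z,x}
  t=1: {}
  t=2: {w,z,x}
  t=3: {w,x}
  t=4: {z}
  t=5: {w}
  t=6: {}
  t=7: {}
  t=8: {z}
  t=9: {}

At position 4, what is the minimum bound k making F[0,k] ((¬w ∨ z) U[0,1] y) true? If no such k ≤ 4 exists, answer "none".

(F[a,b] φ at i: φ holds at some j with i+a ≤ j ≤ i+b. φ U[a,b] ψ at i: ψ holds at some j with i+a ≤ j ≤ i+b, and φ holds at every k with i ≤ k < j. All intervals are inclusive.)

none

Scan j = 4,5,… for ((¬w ∨ z) U[0,1] y):
  j=4: fails
  j=5: fails
  j=6: fails
  j=7: fails
  j=8: fails
No j in [4,8] satisfies it → none.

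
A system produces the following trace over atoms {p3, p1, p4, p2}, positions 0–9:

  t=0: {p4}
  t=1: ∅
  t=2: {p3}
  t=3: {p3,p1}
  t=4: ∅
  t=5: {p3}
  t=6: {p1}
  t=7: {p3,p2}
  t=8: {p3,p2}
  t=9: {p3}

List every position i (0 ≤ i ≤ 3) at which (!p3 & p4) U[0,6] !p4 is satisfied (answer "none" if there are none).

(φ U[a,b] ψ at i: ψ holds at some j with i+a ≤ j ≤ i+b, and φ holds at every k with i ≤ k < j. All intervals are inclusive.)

0, 1, 2, 3

Evaluate at each i in [0,3]:
  i=0: ✓ (rhs at j=1; lhs holds on [0,0])
  i=1: ✓ (rhs at j=1)
  i=2: ✓ (rhs at j=2)
  i=3: ✓ (rhs at j=3)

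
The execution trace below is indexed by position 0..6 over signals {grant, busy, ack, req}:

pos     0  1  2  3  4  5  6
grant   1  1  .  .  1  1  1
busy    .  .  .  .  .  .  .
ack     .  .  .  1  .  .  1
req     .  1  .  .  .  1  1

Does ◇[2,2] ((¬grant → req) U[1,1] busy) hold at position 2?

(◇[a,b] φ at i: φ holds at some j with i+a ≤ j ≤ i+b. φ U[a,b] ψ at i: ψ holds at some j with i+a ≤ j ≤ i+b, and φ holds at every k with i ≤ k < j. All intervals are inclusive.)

Check ((¬grant → req) U[1,1] busy) at each j in [4,4]:
  j=4: fails
No position in the window satisfies it → formula fails.

False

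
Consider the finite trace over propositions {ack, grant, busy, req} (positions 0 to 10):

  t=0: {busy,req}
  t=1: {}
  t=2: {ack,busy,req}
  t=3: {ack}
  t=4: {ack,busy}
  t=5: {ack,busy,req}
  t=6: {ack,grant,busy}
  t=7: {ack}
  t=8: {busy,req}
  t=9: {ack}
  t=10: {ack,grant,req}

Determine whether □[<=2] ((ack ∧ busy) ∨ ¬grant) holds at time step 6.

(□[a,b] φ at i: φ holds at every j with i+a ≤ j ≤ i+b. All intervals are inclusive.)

True

Check ((ack ∧ busy) ∨ ¬grant) at every j in [6,8]:
  j=6: true
  j=7: true
  j=8: true
All positions satisfy it → formula holds.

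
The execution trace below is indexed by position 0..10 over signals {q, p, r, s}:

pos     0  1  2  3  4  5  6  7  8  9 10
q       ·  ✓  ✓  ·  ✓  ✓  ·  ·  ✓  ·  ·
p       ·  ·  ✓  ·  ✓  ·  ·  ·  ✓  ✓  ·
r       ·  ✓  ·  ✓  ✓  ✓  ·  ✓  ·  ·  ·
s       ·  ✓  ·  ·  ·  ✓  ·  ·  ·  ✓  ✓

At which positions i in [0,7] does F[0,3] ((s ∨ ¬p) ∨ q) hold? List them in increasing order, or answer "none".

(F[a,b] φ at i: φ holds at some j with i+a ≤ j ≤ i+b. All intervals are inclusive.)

Evaluate at each i in [0,7]:
  i=0: ✓ (witness j=0)
  i=1: ✓ (witness j=1)
  i=2: ✓ (witness j=2)
  i=3: ✓ (witness j=3)
  i=4: ✓ (witness j=4)
  i=5: ✓ (witness j=5)
  i=6: ✓ (witness j=6)
  i=7: ✓ (witness j=7)

0, 1, 2, 3, 4, 5, 6, 7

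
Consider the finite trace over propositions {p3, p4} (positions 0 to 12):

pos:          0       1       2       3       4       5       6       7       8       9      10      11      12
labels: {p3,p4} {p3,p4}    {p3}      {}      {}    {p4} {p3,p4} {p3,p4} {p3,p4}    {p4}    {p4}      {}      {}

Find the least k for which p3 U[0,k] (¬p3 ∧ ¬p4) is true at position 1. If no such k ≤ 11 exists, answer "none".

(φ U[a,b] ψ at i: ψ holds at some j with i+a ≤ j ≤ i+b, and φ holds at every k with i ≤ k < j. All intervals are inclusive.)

2

Need earliest j ≥ 1 with (¬p3 ∧ ¬p4), and p3 at every k in [1,j-1].
  j=1: rhs fails.
  j=2: rhs fails.
  j=3: rhs holds; lhs holds on [1,2]. k = 2.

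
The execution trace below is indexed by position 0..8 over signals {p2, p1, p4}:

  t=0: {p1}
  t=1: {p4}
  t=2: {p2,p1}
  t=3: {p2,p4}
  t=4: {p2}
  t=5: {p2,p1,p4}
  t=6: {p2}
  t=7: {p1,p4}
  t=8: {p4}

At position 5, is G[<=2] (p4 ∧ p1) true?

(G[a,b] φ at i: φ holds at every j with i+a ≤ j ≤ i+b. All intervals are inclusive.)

Check (p4 ∧ p1) at every j in [5,7]:
  j=5: true
  j=6: false
  j=7: true
Fails at j=6 → formula fails.

Does not hold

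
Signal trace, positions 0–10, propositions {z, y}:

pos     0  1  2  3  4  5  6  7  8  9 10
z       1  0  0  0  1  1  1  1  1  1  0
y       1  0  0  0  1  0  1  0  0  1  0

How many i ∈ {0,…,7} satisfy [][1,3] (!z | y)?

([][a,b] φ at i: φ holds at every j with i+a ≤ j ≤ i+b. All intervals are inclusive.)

Evaluate at each i in [0,7]:
  i=0: ✓ (all of [1,3])
  i=1: ✓ (all of [2,4])
  i=2: ✗ (fails at j=5)
  i=3: ✗ (fails at j=5)
  i=4: ✗ (fails at j=5)
  i=5: ✗ (fails at j=7)
  i=6: ✗ (fails at j=7)
  i=7: ✗ (fails at j=8)
Positions where it holds: {0, 1} → 2.

2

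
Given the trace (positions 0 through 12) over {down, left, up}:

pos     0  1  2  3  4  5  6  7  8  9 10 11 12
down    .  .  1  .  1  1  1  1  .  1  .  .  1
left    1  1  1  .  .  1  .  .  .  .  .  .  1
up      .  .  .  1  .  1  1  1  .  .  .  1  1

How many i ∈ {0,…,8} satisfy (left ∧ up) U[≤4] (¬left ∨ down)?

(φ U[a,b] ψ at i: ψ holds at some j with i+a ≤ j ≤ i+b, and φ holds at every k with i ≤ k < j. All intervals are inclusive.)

7

Evaluate at each i in [0,8]:
  i=0: ✗ (lhs fails at k=0 before rhs at j=2)
  i=1: ✗ (lhs fails at k=1 before rhs at j=2)
  i=2: ✓ (rhs at j=2)
  i=3: ✓ (rhs at j=3)
  i=4: ✓ (rhs at j=4)
  i=5: ✓ (rhs at j=5)
  i=6: ✓ (rhs at j=6)
  i=7: ✓ (rhs at j=7)
  i=8: ✓ (rhs at j=8)
Positions where it holds: {2, 3, 4, 5, 6, 7, 8} → 7.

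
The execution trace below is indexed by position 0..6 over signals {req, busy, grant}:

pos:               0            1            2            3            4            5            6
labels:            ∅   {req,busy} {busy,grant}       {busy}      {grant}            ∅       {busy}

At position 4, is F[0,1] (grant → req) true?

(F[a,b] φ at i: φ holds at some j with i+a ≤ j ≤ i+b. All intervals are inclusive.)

Check (grant → req) at each j in [4,5]:
  j=4: false
  j=5: true
Found at j=5 → formula holds.

True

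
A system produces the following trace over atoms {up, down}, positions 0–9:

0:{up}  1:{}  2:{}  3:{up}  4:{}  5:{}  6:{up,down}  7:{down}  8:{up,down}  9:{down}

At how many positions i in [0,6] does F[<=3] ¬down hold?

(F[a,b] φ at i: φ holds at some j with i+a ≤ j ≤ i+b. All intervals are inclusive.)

Evaluate at each i in [0,6]:
  i=0: ✓ (witness j=0)
  i=1: ✓ (witness j=1)
  i=2: ✓ (witness j=2)
  i=3: ✓ (witness j=3)
  i=4: ✓ (witness j=4)
  i=5: ✓ (witness j=5)
  i=6: ✗ (none in [6,9])
Positions where it holds: {0, 1, 2, 3, 4, 5} → 6.

6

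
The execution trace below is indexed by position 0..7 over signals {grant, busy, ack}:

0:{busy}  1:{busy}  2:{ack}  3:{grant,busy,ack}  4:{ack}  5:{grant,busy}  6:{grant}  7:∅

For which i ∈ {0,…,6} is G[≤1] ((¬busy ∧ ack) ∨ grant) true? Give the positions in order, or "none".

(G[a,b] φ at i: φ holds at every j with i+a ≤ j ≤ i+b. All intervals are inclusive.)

2, 3, 4, 5

Evaluate at each i in [0,6]:
  i=0: ✗ (fails at j=0)
  i=1: ✗ (fails at j=1)
  i=2: ✓ (all of [2,3])
  i=3: ✓ (all of [3,4])
  i=4: ✓ (all of [4,5])
  i=5: ✓ (all of [5,6])
  i=6: ✗ (fails at j=7)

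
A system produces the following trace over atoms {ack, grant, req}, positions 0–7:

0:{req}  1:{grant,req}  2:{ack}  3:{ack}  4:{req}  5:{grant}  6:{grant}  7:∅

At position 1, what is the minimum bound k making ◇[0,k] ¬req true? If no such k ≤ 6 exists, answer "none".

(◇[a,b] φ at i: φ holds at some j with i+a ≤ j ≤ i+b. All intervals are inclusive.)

1

Scan j = 1,2,… for ¬req:
  j=1: fails
  j=2: holds
First hit at j=2, so smallest k = 2-1 = 1.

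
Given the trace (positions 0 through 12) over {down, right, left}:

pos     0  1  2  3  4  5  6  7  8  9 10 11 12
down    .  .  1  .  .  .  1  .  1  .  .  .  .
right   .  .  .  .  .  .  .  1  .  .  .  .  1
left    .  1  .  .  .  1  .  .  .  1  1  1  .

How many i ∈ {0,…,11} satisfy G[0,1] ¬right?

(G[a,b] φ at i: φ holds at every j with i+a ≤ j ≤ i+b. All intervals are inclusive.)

9

Evaluate at each i in [0,11]:
  i=0: ✓ (all of [0,1])
  i=1: ✓ (all of [1,2])
  i=2: ✓ (all of [2,3])
  i=3: ✓ (all of [3,4])
  i=4: ✓ (all of [4,5])
  i=5: ✓ (all of [5,6])
  i=6: ✗ (fails at j=7)
  i=7: ✗ (fails at j=7)
  i=8: ✓ (all of [8,9])
  i=9: ✓ (all of [9,10])
  i=10: ✓ (all of [10,11])
  i=11: ✗ (fails at j=12)
Positions where it holds: {0, 1, 2, 3, 4, 5, 8, 9, 10} → 9.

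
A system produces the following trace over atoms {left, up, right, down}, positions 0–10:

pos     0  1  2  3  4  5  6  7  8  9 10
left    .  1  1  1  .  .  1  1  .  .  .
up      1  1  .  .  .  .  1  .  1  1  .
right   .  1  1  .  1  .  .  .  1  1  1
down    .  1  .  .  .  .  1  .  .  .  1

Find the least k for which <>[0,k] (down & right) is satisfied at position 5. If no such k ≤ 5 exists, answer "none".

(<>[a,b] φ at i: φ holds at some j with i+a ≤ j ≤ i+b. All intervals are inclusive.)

5

Scan j = 5,6,… for (down & right):
  j=5: fails
  j=6: fails
  j=7: fails
  j=8: fails
  j=9: fails
  j=10: holds
First hit at j=10, so smallest k = 10-5 = 5.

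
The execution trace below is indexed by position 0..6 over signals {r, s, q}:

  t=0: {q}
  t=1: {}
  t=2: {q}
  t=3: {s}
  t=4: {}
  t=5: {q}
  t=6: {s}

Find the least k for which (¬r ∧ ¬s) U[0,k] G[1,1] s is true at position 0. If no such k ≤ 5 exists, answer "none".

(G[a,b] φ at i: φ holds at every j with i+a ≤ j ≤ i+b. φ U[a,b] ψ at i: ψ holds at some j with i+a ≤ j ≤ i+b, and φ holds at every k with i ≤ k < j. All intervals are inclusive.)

2

Need earliest j ≥ 0 with G[1,1] s, and (¬r ∧ ¬s) at every k in [0,j-1].
  j=0: rhs fails.
  j=1: rhs fails.
  j=2: rhs holds; lhs holds on [0,1]. k = 2.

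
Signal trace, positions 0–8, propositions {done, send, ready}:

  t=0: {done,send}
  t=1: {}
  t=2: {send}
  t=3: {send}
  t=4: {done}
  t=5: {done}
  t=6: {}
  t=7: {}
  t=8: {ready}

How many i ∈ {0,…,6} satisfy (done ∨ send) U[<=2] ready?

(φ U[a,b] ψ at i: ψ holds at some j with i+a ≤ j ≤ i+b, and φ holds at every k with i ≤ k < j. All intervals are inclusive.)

0

Evaluate at each i in [0,6]:
  i=0: ✗ (no rhs in [0,2])
  i=1: ✗ (no rhs in [1,3])
  i=2: ✗ (no rhs in [2,4])
  i=3: ✗ (no rhs in [3,5])
  i=4: ✗ (no rhs in [4,6])
  i=5: ✗ (no rhs in [5,7])
  i=6: ✗ (lhs fails at k=6 before rhs at j=8)
Positions where it holds: {} → 0.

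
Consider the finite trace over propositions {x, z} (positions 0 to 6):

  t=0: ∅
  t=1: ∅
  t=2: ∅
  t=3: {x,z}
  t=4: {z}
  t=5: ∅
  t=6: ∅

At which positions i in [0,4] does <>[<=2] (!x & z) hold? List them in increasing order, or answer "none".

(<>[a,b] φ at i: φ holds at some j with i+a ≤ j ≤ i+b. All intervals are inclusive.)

Evaluate at each i in [0,4]:
  i=0: ✗ (none in [0,2])
  i=1: ✗ (none in [1,3])
  i=2: ✓ (witness j=4)
  i=3: ✓ (witness j=4)
  i=4: ✓ (witness j=4)

2, 3, 4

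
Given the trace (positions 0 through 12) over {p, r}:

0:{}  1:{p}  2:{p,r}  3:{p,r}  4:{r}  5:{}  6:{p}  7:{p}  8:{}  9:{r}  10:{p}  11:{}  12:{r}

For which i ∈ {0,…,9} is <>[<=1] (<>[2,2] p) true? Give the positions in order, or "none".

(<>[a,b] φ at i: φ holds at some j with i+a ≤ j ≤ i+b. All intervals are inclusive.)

0, 1, 3, 4, 5, 7, 8

Evaluate at each i in [0,9]:
  i=0: ✓ (witness j=0)
  i=1: ✓ (witness j=1)
  i=2: ✗ (none in [2,3])
  i=3: ✓ (witness j=4)
  i=4: ✓ (witness j=4)
  i=5: ✓ (witness j=5)
  i=6: ✗ (none in [6,7])
  i=7: ✓ (witness j=8)
  i=8: ✓ (witness j=8)
  i=9: ✗ (none in [9,10])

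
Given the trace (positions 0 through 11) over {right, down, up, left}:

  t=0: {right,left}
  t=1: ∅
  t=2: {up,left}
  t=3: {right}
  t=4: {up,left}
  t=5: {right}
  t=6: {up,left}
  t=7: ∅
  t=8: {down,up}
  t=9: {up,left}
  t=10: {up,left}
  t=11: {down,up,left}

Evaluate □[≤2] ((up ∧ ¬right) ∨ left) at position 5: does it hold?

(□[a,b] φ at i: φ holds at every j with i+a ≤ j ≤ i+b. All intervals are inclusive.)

No

Check ((up ∧ ¬right) ∨ left) at every j in [5,7]:
  j=5: false
  j=6: true
  j=7: false
Fails at j=5 → formula fails.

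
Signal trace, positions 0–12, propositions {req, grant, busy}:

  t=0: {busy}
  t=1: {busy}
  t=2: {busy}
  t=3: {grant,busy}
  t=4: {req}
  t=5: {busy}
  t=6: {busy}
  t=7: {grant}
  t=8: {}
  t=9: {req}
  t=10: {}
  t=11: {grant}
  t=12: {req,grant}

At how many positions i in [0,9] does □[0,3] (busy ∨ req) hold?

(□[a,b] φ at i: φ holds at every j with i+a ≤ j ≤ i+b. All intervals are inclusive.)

4

Evaluate at each i in [0,9]:
  i=0: ✓ (all of [0,3])
  i=1: ✓ (all of [1,4])
  i=2: ✓ (all of [2,5])
  i=3: ✓ (all of [3,6])
  i=4: ✗ (fails at j=7)
  i=5: ✗ (fails at j=7)
  i=6: ✗ (fails at j=7)
  i=7: ✗ (fails at j=7)
  i=8: ✗ (fails at j=8)
  i=9: ✗ (fails at j=10)
Positions where it holds: {0, 1, 2, 3} → 4.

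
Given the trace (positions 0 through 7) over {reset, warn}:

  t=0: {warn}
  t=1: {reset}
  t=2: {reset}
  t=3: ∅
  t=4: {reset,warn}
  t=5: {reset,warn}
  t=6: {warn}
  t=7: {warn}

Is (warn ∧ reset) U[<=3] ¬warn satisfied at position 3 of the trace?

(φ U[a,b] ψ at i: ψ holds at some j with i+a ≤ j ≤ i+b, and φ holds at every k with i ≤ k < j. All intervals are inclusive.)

Yes

Need some j in [3,6] with ¬warn, and (warn ∧ reset) at every k in [3,j-1].
  j=3: ¬warn holds; no prefix to check → satisfied.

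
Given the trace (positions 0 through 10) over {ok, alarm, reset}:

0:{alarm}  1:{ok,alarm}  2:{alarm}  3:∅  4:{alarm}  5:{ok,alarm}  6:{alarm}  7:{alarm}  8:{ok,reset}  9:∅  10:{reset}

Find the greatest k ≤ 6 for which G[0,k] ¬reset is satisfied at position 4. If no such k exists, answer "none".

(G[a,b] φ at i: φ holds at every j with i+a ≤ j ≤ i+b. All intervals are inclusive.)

¬reset must hold from j=4 onward; find where it first fails.
  j=4: holds
  j=5: holds
  j=6: holds
  j=7: holds
  j=8: fails
Holds on [4,7], so largest k = 3.

3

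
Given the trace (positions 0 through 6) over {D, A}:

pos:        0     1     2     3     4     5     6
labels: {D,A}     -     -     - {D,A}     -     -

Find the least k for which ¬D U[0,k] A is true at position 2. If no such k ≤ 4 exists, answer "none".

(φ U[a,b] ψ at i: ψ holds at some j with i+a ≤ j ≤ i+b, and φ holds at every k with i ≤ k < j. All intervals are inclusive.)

Need earliest j ≥ 2 with A, and ¬D at every k in [2,j-1].
  j=2: rhs fails.
  j=3: rhs fails.
  j=4: rhs holds; lhs holds on [2,3]. k = 2.

2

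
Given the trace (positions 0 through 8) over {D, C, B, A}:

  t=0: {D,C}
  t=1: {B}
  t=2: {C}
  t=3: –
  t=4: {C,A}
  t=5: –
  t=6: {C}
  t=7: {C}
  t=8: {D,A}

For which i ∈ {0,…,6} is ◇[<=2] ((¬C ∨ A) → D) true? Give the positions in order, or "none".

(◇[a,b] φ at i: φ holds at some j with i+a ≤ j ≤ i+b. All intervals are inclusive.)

Evaluate at each i in [0,6]:
  i=0: ✓ (witness j=0)
  i=1: ✓ (witness j=2)
  i=2: ✓ (witness j=2)
  i=3: ✗ (none in [3,5])
  i=4: ✓ (witness j=6)
  i=5: ✓ (witness j=6)
  i=6: ✓ (witness j=6)

0, 1, 2, 4, 5, 6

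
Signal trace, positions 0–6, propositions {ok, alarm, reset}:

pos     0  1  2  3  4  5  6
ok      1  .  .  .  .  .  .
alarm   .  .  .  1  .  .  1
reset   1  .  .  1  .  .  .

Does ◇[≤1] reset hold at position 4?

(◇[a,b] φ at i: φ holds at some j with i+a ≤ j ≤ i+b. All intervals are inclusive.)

Check reset at each j in [4,5]:
  j=4: false
  j=5: false
No position in the window satisfies it → formula fails.

Does not hold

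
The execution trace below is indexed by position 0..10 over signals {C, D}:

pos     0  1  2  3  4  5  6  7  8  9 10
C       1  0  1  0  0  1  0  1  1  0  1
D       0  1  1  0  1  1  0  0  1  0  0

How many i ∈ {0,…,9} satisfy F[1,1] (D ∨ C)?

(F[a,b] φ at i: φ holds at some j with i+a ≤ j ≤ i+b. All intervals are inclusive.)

7

Evaluate at each i in [0,9]:
  i=0: ✓ (witness j=1)
  i=1: ✓ (witness j=2)
  i=2: ✗ (none in [3,3])
  i=3: ✓ (witness j=4)
  i=4: ✓ (witness j=5)
  i=5: ✗ (none in [6,6])
  i=6: ✓ (witness j=7)
  i=7: ✓ (witness j=8)
  i=8: ✗ (none in [9,9])
  i=9: ✓ (witness j=10)
Positions where it holds: {0, 1, 3, 4, 6, 7, 9} → 7.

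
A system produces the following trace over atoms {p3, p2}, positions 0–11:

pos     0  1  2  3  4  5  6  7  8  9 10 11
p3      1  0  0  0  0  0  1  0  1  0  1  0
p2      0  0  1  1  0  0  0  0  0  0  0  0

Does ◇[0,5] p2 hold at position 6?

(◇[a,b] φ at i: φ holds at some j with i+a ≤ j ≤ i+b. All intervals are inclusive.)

Check p2 at each j in [6,11]:
  j=6: false
  j=7: false
  j=8: false
  j=9: false
  j=10: false
  j=11: false
No position in the window satisfies it → formula fails.

Does not hold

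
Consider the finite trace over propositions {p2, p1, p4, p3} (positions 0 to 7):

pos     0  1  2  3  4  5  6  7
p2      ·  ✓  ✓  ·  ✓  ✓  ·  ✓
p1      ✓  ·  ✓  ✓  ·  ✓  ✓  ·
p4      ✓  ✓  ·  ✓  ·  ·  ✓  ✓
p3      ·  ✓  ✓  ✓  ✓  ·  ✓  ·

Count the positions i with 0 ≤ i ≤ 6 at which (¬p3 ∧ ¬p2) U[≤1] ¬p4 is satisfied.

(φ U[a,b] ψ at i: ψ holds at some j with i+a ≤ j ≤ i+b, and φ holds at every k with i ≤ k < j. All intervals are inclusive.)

Evaluate at each i in [0,6]:
  i=0: ✗ (no rhs in [0,1])
  i=1: ✗ (lhs fails at k=1 before rhs at j=2)
  i=2: ✓ (rhs at j=2)
  i=3: ✗ (lhs fails at k=3 before rhs at j=4)
  i=4: ✓ (rhs at j=4)
  i=5: ✓ (rhs at j=5)
  i=6: ✗ (no rhs in [6,7])
Positions where it holds: {2, 4, 5} → 3.

3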